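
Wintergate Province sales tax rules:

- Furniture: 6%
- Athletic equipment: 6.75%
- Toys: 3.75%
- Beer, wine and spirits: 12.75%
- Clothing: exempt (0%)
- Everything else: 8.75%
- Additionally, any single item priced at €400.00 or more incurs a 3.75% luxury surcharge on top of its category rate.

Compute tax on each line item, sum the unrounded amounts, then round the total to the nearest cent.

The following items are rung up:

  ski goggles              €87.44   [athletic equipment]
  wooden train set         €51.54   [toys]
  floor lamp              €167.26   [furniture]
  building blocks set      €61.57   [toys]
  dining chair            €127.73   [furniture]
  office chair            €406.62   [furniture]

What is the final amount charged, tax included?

€969.65

Ski goggles €87.44: athletic equipment → 6.75% → €5.9022
Wooden train set €51.54: toys → 3.75% → €1.93275
Floor lamp €167.26: furniture → 6% → €10.0356
Building blocks set €61.57: toys → 3.75% → €2.308875
Dining chair €127.73: furniture → 6% → €7.6638
Office chair €406.62: furniture → 6% + 3.75% surcharge = 9.75% → €39.64545
Subtotal = €902.16; unrounded tax = €67.488675 → €67.49; total due = €969.65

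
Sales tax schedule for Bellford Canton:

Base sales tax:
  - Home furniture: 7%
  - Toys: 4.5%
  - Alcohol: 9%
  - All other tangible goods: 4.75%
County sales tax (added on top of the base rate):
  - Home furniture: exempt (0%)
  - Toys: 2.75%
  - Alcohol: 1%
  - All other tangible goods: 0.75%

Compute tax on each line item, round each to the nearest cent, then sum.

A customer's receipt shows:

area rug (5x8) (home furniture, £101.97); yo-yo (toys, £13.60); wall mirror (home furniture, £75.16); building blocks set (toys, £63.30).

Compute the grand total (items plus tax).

£272.01

Area rug (5x8) £101.97: home furniture → 7% + 0% county = 7% → £7.14
Yo-yo £13.60: toys → 4.5% + 2.75% county = 7.25% → £0.99
Wall mirror £75.16: home furniture → 7% + 0% county = 7% → £5.26
Building blocks set £63.30: toys → 4.5% + 2.75% county = 7.25% → £4.59
Subtotal = £254.03; tax = £17.98; total due = £272.01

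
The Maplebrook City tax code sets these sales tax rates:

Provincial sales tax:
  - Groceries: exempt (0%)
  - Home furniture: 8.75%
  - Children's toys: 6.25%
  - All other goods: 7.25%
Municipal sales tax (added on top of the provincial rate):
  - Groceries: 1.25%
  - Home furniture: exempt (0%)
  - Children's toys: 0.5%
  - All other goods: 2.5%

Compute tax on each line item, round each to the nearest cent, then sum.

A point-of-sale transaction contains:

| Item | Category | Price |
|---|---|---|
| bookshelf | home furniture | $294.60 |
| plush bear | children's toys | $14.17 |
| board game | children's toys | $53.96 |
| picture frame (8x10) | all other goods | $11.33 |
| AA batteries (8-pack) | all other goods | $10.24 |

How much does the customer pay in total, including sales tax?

Bookshelf $294.60: home furniture → 8.75% + 0% municipal = 8.75% → $25.78
Plush bear $14.17: children's toys → 6.25% + 0.5% municipal = 6.75% → $0.96
Board game $53.96: children's toys → 6.25% + 0.5% municipal = 6.75% → $3.64
Picture frame (8x10) $11.33: all other goods → 7.25% + 2.5% municipal = 9.75% → $1.10
AA batteries (8-pack) $10.24: all other goods → 7.25% + 2.5% municipal = 9.75% → $1.00
Subtotal = $384.30; tax = $32.48; total due = $416.78

$416.78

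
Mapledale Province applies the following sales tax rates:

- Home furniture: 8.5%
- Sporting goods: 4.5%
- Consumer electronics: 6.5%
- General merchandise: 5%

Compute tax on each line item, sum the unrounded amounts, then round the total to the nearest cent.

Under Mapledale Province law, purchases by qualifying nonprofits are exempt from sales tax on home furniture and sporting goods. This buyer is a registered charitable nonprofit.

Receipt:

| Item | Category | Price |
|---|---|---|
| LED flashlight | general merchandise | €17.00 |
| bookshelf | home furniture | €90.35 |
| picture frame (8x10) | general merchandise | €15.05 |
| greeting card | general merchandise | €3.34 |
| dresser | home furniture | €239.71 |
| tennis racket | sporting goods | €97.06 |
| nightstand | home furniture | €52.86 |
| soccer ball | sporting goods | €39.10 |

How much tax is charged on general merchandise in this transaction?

€1.77

LED flashlight €17.00: general merchandise → 5% → €0.85
Picture frame (8x10) €15.05: general merchandise → 5% → €0.7525
Greeting card €3.34: general merchandise → 5% → €0.167
Tax on general merchandise: unrounded sum = €1.7695 → €1.77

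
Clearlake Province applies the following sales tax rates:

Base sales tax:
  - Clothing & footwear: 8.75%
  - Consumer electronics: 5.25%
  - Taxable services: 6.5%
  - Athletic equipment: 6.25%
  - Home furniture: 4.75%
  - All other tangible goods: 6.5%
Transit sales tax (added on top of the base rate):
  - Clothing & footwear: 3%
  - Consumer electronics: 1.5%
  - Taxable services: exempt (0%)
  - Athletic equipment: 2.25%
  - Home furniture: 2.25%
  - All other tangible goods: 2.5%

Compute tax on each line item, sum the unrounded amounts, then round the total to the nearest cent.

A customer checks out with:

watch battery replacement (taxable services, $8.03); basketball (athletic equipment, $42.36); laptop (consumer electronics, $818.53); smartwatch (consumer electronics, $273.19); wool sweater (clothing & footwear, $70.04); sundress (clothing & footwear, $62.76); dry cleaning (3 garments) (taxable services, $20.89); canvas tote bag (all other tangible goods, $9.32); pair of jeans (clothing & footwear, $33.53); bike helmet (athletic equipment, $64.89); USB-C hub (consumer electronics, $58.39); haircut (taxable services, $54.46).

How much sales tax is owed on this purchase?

Watch battery replacement $8.03: taxable services → 6.5% + 0% transit = 6.5% → $0.52195
Basketball $42.36: athletic equipment → 6.25% + 2.25% transit = 8.5% → $3.6006
Laptop $818.53: consumer electronics → 5.25% + 1.5% transit = 6.75% → $55.250775
Smartwatch $273.19: consumer electronics → 5.25% + 1.5% transit = 6.75% → $18.440325
Wool sweater $70.04: clothing & footwear → 8.75% + 3% transit = 11.75% → $8.2297
Sundress $62.76: clothing & footwear → 8.75% + 3% transit = 11.75% → $7.3743
Dry cleaning (3 garments) $20.89: taxable services → 6.5% + 0% transit = 6.5% → $1.35785
Canvas tote bag $9.32: all other tangible goods → 6.5% + 2.5% transit = 9% → $0.8388
Pair of jeans $33.53: clothing & footwear → 8.75% + 3% transit = 11.75% → $3.939775
Bike helmet $64.89: athletic equipment → 6.25% + 2.25% transit = 8.5% → $5.51565
USB-C hub $58.39: consumer electronics → 5.25% + 1.5% transit = 6.75% → $3.941325
Haircut $54.46: taxable services → 6.5% + 0% transit = 6.5% → $3.5399
Unrounded tax sum = $112.55095 → $112.55

$112.55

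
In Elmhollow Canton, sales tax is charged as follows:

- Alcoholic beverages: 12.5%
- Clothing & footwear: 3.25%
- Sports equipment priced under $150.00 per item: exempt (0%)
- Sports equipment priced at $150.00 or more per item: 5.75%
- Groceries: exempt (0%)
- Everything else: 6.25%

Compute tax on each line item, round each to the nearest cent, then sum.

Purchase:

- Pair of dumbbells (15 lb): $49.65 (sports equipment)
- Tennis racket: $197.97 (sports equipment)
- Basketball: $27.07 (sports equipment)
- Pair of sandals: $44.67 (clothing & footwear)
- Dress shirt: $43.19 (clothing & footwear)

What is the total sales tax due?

$14.23

Pair of dumbbells (15 lb) $49.65: sports equipment, under $150.00 → 0% → $0.00
Tennis racket $197.97: sports equipment, $150.00 or more → 5.75% → $11.38
Basketball $27.07: sports equipment, under $150.00 → 0% → $0.00
Pair of sandals $44.67: clothing & footwear → 3.25% → $1.45
Dress shirt $43.19: clothing & footwear → 3.25% → $1.40
Total tax = $11.38 + $1.45 + $1.40 = $14.23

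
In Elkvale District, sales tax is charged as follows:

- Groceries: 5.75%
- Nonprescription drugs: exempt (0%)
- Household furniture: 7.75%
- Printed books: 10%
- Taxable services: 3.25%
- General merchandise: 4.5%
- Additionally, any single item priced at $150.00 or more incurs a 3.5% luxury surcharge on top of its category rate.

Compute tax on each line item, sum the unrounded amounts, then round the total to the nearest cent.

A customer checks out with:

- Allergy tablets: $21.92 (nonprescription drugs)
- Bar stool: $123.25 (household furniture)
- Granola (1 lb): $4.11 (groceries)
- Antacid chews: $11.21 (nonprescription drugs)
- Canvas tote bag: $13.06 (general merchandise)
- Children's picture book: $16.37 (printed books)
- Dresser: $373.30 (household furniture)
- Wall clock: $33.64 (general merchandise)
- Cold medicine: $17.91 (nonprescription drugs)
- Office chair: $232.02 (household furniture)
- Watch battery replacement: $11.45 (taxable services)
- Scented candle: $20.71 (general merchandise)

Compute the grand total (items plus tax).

Allergy tablets $21.92: nonprescription drugs → 0% → $0.00
Bar stool $123.25: household furniture → 7.75% → $9.551875
Granola (1 lb) $4.11: groceries → 5.75% → $0.236325
Antacid chews $11.21: nonprescription drugs → 0% → $0.00
Canvas tote bag $13.06: general merchandise → 4.5% → $0.5877
Children's picture book $16.37: printed books → 10% → $1.637
Dresser $373.30: household furniture → 7.75% + 3.5% surcharge = 11.25% → $41.99625
Wall clock $33.64: general merchandise → 4.5% → $1.5138
Cold medicine $17.91: nonprescription drugs → 0% → $0.00
Office chair $232.02: household furniture → 7.75% + 3.5% surcharge = 11.25% → $26.10225
Watch battery replacement $11.45: taxable services → 3.25% → $0.372125
Scented candle $20.71: general merchandise → 4.5% → $0.93195
Subtotal = $878.95; unrounded tax = $82.929275 → $82.93; total due = $961.88

$961.88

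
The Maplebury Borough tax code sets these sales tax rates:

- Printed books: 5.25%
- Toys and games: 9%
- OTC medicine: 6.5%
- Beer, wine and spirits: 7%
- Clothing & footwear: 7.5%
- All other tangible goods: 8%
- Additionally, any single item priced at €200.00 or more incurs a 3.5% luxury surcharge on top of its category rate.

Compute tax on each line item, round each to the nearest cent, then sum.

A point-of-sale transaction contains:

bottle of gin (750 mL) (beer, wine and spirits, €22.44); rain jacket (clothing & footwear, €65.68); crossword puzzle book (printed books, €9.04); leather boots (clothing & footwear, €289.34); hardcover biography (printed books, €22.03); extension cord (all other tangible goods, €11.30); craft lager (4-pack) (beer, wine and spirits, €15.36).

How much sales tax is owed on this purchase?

€41.94

Bottle of gin (750 mL) €22.44: beer, wine and spirits → 7% → €1.57
Rain jacket €65.68: clothing & footwear → 7.5% → €4.93
Crossword puzzle book €9.04: printed books → 5.25% → €0.47
Leather boots €289.34: clothing & footwear → 7.5% + 3.5% surcharge = 11% → €31.83
Hardcover biography €22.03: printed books → 5.25% → €1.16
Extension cord €11.30: all other tangible goods → 8% → €0.90
Craft lager (4-pack) €15.36: beer, wine and spirits → 7% → €1.08
Total tax = €1.57 + €4.93 + €0.47 + €31.83 + €1.16 + €0.90 + €1.08 = €41.94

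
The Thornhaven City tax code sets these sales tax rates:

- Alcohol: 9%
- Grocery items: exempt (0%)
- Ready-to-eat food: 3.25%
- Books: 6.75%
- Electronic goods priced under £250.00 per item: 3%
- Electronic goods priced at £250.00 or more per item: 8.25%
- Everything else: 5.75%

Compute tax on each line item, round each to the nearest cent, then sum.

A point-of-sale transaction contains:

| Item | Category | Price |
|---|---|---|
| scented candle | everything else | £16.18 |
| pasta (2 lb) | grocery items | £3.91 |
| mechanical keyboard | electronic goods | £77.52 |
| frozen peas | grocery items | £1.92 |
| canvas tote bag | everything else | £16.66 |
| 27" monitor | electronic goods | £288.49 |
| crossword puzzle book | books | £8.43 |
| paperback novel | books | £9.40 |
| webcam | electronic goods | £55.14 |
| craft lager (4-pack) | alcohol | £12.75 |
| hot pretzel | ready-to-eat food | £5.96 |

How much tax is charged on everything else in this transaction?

£1.89

Scented candle £16.18: everything else → 5.75% → £0.93
Canvas tote bag £16.66: everything else → 5.75% → £0.96
Tax on everything else = £0.93 + £0.96 = £1.89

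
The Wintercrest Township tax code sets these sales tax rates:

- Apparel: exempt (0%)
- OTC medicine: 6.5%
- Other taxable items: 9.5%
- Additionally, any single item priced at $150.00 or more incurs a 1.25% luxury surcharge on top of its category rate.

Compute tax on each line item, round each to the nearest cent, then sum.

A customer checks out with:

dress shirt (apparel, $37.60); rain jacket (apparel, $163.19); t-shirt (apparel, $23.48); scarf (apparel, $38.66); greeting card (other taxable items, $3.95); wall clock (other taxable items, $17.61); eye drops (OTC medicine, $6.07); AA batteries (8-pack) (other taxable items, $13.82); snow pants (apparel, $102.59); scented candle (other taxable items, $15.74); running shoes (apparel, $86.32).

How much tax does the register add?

Dress shirt $37.60: apparel → 0% → $0.00
Rain jacket $163.19: apparel → 0% + 1.25% surcharge = 1.25% → $2.04
T-shirt $23.48: apparel → 0% → $0.00
Scarf $38.66: apparel → 0% → $0.00
Greeting card $3.95: other taxable items → 9.5% → $0.38
Wall clock $17.61: other taxable items → 9.5% → $1.67
Eye drops $6.07: OTC medicine → 6.5% → $0.39
AA batteries (8-pack) $13.82: other taxable items → 9.5% → $1.31
Snow pants $102.59: apparel → 0% → $0.00
Scented candle $15.74: other taxable items → 9.5% → $1.50
Running shoes $86.32: apparel → 0% → $0.00
Total tax = $2.04 + $0.38 + $1.67 + $0.39 + $1.31 + $1.50 = $7.29

$7.29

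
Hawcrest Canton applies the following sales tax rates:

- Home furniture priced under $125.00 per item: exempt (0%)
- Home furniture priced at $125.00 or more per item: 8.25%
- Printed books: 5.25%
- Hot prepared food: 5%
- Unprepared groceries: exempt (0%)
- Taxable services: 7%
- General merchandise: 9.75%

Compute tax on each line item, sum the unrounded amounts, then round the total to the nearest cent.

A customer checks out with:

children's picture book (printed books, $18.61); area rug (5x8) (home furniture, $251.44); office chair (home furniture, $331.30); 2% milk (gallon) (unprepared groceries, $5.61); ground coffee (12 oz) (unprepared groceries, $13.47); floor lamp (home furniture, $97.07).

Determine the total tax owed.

Children's picture book $18.61: printed books → 5.25% → $0.977025
Area rug (5x8) $251.44: home furniture, $125.00 or more → 8.25% → $20.7438
Office chair $331.30: home furniture, $125.00 or more → 8.25% → $27.33225
2% milk (gallon) $5.61: unprepared groceries → 0% → $0.00
Ground coffee (12 oz) $13.47: unprepared groceries → 0% → $0.00
Floor lamp $97.07: home furniture, under $125.00 → 0% → $0.00
Unrounded tax sum = $49.053075 → $49.05

$49.05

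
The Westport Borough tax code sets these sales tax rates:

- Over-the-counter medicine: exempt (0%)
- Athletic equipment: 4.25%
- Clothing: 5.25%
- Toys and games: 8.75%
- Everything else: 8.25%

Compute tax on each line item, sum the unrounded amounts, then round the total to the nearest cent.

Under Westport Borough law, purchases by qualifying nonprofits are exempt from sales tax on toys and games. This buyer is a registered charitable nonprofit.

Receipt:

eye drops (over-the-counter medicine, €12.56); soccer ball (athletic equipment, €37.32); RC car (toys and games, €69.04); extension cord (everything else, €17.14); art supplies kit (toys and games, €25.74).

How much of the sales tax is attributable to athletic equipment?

Soccer ball €37.32: athletic equipment → 4.25% → €1.5861
Tax on athletic equipment: unrounded sum = €1.5861 → €1.59

€1.59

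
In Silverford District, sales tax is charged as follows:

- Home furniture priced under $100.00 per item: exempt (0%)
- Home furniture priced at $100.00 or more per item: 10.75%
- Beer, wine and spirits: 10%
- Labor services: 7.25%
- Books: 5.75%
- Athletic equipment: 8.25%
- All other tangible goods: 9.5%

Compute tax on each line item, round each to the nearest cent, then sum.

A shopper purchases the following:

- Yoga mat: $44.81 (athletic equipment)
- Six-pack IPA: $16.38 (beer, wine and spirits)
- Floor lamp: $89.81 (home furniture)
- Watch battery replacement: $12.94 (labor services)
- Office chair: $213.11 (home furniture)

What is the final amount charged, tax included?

Yoga mat $44.81: athletic equipment → 8.25% → $3.70
Six-pack IPA $16.38: beer, wine and spirits → 10% → $1.64
Floor lamp $89.81: home furniture, under $100.00 → 0% → $0.00
Watch battery replacement $12.94: labor services → 7.25% → $0.94
Office chair $213.11: home furniture, $100.00 or more → 10.75% → $22.91
Subtotal = $377.05; tax = $29.19; total due = $406.24

$406.24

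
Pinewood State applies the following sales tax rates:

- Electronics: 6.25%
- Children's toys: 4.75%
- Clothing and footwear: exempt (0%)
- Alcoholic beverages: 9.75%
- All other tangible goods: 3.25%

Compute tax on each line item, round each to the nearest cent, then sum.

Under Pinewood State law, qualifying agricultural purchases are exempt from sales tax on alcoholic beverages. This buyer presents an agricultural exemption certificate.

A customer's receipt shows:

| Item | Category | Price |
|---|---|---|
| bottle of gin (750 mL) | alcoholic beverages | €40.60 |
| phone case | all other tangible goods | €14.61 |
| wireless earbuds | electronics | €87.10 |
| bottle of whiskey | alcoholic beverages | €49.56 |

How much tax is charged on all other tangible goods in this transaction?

€0.47

Phone case €14.61: all other tangible goods → 3.25% → €0.47
Tax on all other tangible goods = €0.47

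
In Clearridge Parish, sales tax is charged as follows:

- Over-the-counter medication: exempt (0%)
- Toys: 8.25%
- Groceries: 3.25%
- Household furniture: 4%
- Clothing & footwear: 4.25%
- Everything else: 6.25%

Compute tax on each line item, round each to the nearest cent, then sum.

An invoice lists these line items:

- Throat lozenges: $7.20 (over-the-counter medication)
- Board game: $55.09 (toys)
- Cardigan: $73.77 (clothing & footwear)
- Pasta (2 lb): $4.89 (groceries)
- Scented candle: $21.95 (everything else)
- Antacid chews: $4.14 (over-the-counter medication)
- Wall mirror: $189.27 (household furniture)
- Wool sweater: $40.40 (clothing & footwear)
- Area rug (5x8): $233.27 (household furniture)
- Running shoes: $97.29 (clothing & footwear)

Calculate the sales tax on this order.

Throat lozenges $7.20: over-the-counter medication → 0% → $0.00
Board game $55.09: toys → 8.25% → $4.54
Cardigan $73.77: clothing & footwear → 4.25% → $3.14
Pasta (2 lb) $4.89: groceries → 3.25% → $0.16
Scented candle $21.95: everything else → 6.25% → $1.37
Antacid chews $4.14: over-the-counter medication → 0% → $0.00
Wall mirror $189.27: household furniture → 4% → $7.57
Wool sweater $40.40: clothing & footwear → 4.25% → $1.72
Area rug (5x8) $233.27: household furniture → 4% → $9.33
Running shoes $97.29: clothing & footwear → 4.25% → $4.13
Total tax = $4.54 + $3.14 + $0.16 + $1.37 + $7.57 + $1.72 + $9.33 + $4.13 = $31.96

$31.96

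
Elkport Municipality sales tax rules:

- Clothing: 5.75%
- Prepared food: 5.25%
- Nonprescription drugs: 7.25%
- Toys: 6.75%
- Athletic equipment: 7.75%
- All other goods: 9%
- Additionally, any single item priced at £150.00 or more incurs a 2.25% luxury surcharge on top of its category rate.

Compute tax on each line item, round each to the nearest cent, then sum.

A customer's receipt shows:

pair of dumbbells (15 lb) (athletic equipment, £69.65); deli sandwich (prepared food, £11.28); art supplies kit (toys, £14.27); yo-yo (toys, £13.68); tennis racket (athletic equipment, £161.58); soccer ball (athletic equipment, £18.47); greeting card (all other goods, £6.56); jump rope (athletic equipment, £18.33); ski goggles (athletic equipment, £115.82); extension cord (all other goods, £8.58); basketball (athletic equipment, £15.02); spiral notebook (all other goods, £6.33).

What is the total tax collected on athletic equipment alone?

£34.55

Pair of dumbbells (15 lb) £69.65: athletic equipment → 7.75% → £5.40
Tennis racket £161.58: athletic equipment → 7.75% + 2.25% surcharge = 10% → £16.16
Soccer ball £18.47: athletic equipment → 7.75% → £1.43
Jump rope £18.33: athletic equipment → 7.75% → £1.42
Ski goggles £115.82: athletic equipment → 7.75% → £8.98
Basketball £15.02: athletic equipment → 7.75% → £1.16
Tax on athletic equipment = £5.40 + £16.16 + £1.43 + £1.42 + £8.98 + £1.16 = £34.55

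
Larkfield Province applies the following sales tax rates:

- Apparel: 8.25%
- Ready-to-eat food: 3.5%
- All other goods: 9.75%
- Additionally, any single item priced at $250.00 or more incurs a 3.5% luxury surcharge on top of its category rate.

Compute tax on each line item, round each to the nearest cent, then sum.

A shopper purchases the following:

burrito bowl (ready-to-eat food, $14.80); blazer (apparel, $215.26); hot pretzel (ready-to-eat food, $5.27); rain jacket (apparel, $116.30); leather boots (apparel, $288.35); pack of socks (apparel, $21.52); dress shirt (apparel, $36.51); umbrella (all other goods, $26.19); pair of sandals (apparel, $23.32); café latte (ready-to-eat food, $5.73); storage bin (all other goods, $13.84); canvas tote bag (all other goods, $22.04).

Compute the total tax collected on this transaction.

Burrito bowl $14.80: ready-to-eat food → 3.5% → $0.52
Blazer $215.26: apparel → 8.25% → $17.76
Hot pretzel $5.27: ready-to-eat food → 3.5% → $0.18
Rain jacket $116.30: apparel → 8.25% → $9.59
Leather boots $288.35: apparel → 8.25% + 3.5% surcharge = 11.75% → $33.88
Pack of socks $21.52: apparel → 8.25% → $1.78
Dress shirt $36.51: apparel → 8.25% → $3.01
Umbrella $26.19: all other goods → 9.75% → $2.55
Pair of sandals $23.32: apparel → 8.25% → $1.92
Café latte $5.73: ready-to-eat food → 3.5% → $0.20
Storage bin $13.84: all other goods → 9.75% → $1.35
Canvas tote bag $22.04: all other goods → 9.75% → $2.15
Total tax = $0.52 + $17.76 + $0.18 + $9.59 + $33.88 + $1.78 + $3.01 + $2.55 + $1.92 + $0.20 + $1.35 + $2.15 = $74.89

$74.89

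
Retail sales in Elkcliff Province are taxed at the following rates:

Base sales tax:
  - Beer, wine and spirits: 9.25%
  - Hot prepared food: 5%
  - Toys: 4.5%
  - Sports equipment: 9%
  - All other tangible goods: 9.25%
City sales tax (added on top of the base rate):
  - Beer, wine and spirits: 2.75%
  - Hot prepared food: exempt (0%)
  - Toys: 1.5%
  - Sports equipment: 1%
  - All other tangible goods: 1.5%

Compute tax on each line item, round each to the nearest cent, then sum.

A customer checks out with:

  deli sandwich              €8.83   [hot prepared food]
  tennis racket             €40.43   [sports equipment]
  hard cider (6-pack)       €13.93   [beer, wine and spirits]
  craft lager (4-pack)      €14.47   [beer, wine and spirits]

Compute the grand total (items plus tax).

€85.55

Deli sandwich €8.83: hot prepared food → 5% + 0% city = 5% → €0.44
Tennis racket €40.43: sports equipment → 9% + 1% city = 10% → €4.04
Hard cider (6-pack) €13.93: beer, wine and spirits → 9.25% + 2.75% city = 12% → €1.67
Craft lager (4-pack) €14.47: beer, wine and spirits → 9.25% + 2.75% city = 12% → €1.74
Subtotal = €77.66; tax = €7.89; total due = €85.55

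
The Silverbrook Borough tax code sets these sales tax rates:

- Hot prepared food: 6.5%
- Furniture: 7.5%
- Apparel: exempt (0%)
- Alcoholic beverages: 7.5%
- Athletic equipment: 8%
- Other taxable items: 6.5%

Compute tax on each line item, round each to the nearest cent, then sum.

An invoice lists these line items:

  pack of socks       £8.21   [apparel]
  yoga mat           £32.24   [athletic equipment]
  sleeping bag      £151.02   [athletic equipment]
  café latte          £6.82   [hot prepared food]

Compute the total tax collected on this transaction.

Pack of socks £8.21: apparel → 0% → £0.00
Yoga mat £32.24: athletic equipment → 8% → £2.58
Sleeping bag £151.02: athletic equipment → 8% → £12.08
Café latte £6.82: hot prepared food → 6.5% → £0.44
Total tax = £2.58 + £12.08 + £0.44 = £15.10

£15.10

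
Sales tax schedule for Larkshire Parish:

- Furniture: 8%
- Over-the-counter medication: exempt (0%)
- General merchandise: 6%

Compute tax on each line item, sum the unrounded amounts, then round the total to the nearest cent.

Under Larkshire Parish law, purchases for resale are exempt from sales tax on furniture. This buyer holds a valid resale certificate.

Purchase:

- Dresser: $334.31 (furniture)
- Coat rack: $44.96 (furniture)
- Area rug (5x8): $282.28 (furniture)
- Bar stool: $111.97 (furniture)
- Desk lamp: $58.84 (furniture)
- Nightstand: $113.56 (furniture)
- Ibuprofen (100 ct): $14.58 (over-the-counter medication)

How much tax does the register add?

Dresser $334.31: furniture, buyer-exempt → 0% → $0.00
Coat rack $44.96: furniture, buyer-exempt → 0% → $0.00
Area rug (5x8) $282.28: furniture, buyer-exempt → 0% → $0.00
Bar stool $111.97: furniture, buyer-exempt → 0% → $0.00
Desk lamp $58.84: furniture, buyer-exempt → 0% → $0.00
Nightstand $113.56: furniture, buyer-exempt → 0% → $0.00
Ibuprofen (100 ct) $14.58: over-the-counter medication → 0% → $0.00
Unrounded tax sum = $0.00 → $0.00

$0.00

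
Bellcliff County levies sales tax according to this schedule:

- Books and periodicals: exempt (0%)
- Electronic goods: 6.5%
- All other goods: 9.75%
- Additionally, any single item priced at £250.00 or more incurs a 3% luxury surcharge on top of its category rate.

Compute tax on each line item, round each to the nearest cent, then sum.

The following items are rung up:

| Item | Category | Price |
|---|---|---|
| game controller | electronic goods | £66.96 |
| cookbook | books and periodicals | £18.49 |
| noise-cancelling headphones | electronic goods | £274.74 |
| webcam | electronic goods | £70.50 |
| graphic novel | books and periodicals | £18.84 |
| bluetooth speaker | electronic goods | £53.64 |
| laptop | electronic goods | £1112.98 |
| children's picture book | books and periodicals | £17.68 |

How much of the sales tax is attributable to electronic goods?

Game controller £66.96: electronic goods → 6.5% → £4.35
Noise-cancelling headphones £274.74: electronic goods → 6.5% + 3% surcharge = 9.5% → £26.10
Webcam £70.50: electronic goods → 6.5% → £4.58
Bluetooth speaker £53.64: electronic goods → 6.5% → £3.49
Laptop £1112.98: electronic goods → 6.5% + 3% surcharge = 9.5% → £105.73
Tax on electronic goods = £4.35 + £26.10 + £4.58 + £3.49 + £105.73 = £144.25

£144.25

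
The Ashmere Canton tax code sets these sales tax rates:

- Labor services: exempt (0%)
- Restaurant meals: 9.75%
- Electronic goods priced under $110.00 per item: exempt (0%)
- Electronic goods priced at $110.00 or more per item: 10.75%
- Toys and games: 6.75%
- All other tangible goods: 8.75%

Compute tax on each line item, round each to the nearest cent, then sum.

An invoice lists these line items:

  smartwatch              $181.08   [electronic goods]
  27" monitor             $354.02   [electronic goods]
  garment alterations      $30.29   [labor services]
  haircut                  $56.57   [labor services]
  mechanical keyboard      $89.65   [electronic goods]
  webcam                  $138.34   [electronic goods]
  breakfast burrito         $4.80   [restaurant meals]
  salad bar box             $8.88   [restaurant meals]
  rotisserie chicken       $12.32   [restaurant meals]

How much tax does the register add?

Smartwatch $181.08: electronic goods, $110.00 or more → 10.75% → $19.47
27" monitor $354.02: electronic goods, $110.00 or more → 10.75% → $38.06
Garment alterations $30.29: labor services → 0% → $0.00
Haircut $56.57: labor services → 0% → $0.00
Mechanical keyboard $89.65: electronic goods, under $110.00 → 0% → $0.00
Webcam $138.34: electronic goods, $110.00 or more → 10.75% → $14.87
Breakfast burrito $4.80: restaurant meals → 9.75% → $0.47
Salad bar box $8.88: restaurant meals → 9.75% → $0.87
Rotisserie chicken $12.32: restaurant meals → 9.75% → $1.20
Total tax = $19.47 + $38.06 + $14.87 + $0.47 + $0.87 + $1.20 = $74.94

$74.94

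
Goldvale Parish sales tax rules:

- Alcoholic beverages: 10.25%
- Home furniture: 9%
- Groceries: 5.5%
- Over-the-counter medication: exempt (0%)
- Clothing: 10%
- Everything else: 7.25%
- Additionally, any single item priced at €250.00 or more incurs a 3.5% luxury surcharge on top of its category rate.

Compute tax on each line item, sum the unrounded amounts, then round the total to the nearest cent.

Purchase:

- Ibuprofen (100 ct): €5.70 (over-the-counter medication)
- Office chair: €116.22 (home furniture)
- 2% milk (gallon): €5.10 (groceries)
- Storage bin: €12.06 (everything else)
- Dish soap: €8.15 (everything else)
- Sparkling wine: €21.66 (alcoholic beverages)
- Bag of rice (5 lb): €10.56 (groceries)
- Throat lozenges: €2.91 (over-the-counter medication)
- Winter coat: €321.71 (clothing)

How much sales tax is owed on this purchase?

€58.44

Ibuprofen (100 ct) €5.70: over-the-counter medication → 0% → €0.00
Office chair €116.22: home furniture → 9% → €10.4598
2% milk (gallon) €5.10: groceries → 5.5% → €0.2805
Storage bin €12.06: everything else → 7.25% → €0.87435
Dish soap €8.15: everything else → 7.25% → €0.590875
Sparkling wine €21.66: alcoholic beverages → 10.25% → €2.22015
Bag of rice (5 lb) €10.56: groceries → 5.5% → €0.5808
Throat lozenges €2.91: over-the-counter medication → 0% → €0.00
Winter coat €321.71: clothing → 10% + 3.5% surcharge = 13.5% → €43.43085
Unrounded tax sum = €58.437325 → €58.44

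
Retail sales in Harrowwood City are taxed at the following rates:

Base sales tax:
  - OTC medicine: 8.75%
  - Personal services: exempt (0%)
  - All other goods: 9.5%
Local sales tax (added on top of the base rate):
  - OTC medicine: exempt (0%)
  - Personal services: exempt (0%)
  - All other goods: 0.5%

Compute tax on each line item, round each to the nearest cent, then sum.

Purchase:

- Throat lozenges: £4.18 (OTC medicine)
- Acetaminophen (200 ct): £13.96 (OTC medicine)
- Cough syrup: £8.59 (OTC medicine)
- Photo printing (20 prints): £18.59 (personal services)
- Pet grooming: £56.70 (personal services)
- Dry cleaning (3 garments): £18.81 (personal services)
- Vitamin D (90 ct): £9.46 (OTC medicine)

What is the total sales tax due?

£3.17

Throat lozenges £4.18: OTC medicine → 8.75% + 0% local = 8.75% → £0.37
Acetaminophen (200 ct) £13.96: OTC medicine → 8.75% + 0% local = 8.75% → £1.22
Cough syrup £8.59: OTC medicine → 8.75% + 0% local = 8.75% → £0.75
Photo printing (20 prints) £18.59: personal services → 0% + 0% local = 0% → £0.00
Pet grooming £56.70: personal services → 0% + 0% local = 0% → £0.00
Dry cleaning (3 garments) £18.81: personal services → 0% + 0% local = 0% → £0.00
Vitamin D (90 ct) £9.46: OTC medicine → 8.75% + 0% local = 8.75% → £0.83
Total tax = £0.37 + £1.22 + £0.75 + £0.83 = £3.17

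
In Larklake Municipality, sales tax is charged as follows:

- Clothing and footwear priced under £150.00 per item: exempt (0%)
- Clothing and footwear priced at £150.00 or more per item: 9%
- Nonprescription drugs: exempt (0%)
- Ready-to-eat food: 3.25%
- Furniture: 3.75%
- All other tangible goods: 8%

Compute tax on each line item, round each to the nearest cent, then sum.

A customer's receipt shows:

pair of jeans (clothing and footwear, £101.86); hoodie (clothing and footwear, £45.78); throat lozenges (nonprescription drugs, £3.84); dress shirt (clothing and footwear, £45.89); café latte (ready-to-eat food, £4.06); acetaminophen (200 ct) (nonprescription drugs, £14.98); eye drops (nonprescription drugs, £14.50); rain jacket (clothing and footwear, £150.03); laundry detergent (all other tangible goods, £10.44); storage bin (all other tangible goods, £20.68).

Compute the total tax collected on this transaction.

Pair of jeans £101.86: clothing and footwear, under £150.00 → 0% → £0.00
Hoodie £45.78: clothing and footwear, under £150.00 → 0% → £0.00
Throat lozenges £3.84: nonprescription drugs → 0% → £0.00
Dress shirt £45.89: clothing and footwear, under £150.00 → 0% → £0.00
Café latte £4.06: ready-to-eat food → 3.25% → £0.13
Acetaminophen (200 ct) £14.98: nonprescription drugs → 0% → £0.00
Eye drops £14.50: nonprescription drugs → 0% → £0.00
Rain jacket £150.03: clothing and footwear, £150.00 or more → 9% → £13.50
Laundry detergent £10.44: all other tangible goods → 8% → £0.84
Storage bin £20.68: all other tangible goods → 8% → £1.65
Total tax = £0.13 + £13.50 + £0.84 + £1.65 = £16.12

£16.12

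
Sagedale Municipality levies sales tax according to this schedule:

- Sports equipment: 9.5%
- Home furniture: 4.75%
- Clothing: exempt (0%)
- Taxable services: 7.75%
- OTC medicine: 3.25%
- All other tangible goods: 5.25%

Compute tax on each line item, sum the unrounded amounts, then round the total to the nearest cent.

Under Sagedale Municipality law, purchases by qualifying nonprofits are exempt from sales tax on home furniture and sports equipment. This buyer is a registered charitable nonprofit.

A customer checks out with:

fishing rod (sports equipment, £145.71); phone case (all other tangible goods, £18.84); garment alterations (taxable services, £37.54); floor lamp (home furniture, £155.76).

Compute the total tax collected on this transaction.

£3.90

Fishing rod £145.71: sports equipment, buyer-exempt → 0% → £0.00
Phone case £18.84: all other tangible goods → 5.25% → £0.9891
Garment alterations £37.54: taxable services → 7.75% → £2.90935
Floor lamp £155.76: home furniture, buyer-exempt → 0% → £0.00
Unrounded tax sum = £3.89845 → £3.90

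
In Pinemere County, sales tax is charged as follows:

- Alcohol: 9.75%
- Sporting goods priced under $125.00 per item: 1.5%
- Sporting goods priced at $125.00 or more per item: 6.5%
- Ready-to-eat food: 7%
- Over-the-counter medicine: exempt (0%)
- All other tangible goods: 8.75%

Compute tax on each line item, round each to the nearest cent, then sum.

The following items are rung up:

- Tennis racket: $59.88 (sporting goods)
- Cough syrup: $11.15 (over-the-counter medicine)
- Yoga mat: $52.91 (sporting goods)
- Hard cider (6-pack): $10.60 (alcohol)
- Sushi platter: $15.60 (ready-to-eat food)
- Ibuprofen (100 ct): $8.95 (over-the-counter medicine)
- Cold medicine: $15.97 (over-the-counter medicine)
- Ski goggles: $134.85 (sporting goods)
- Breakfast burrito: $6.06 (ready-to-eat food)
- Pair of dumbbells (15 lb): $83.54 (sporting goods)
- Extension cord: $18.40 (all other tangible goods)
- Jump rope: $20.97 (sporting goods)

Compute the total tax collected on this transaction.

Tennis racket $59.88: sporting goods, under $125.00 → 1.5% → $0.90
Cough syrup $11.15: over-the-counter medicine → 0% → $0.00
Yoga mat $52.91: sporting goods, under $125.00 → 1.5% → $0.79
Hard cider (6-pack) $10.60: alcohol → 9.75% → $1.03
Sushi platter $15.60: ready-to-eat food → 7% → $1.09
Ibuprofen (100 ct) $8.95: over-the-counter medicine → 0% → $0.00
Cold medicine $15.97: over-the-counter medicine → 0% → $0.00
Ski goggles $134.85: sporting goods, $125.00 or more → 6.5% → $8.77
Breakfast burrito $6.06: ready-to-eat food → 7% → $0.42
Pair of dumbbells (15 lb) $83.54: sporting goods, under $125.00 → 1.5% → $1.25
Extension cord $18.40: all other tangible goods → 8.75% → $1.61
Jump rope $20.97: sporting goods, under $125.00 → 1.5% → $0.31
Total tax = $0.90 + $0.79 + $1.03 + $1.09 + $8.77 + $0.42 + $1.25 + $1.61 + $0.31 = $16.17

$16.17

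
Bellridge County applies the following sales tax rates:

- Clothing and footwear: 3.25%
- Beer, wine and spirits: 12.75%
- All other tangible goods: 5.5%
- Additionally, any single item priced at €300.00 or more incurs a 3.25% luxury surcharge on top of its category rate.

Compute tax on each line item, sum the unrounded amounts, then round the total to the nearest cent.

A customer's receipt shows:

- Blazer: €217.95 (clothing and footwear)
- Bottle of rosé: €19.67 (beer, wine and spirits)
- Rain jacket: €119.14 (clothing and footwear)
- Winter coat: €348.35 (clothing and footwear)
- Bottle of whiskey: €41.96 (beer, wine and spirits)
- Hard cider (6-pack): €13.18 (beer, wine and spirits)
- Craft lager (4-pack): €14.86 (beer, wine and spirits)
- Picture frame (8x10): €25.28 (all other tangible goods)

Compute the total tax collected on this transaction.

€46.42

Blazer €217.95: clothing and footwear → 3.25% → €7.083375
Bottle of rosé €19.67: beer, wine and spirits → 12.75% → €2.507925
Rain jacket €119.14: clothing and footwear → 3.25% → €3.87205
Winter coat €348.35: clothing and footwear → 3.25% + 3.25% surcharge = 6.5% → €22.64275
Bottle of whiskey €41.96: beer, wine and spirits → 12.75% → €5.3499
Hard cider (6-pack) €13.18: beer, wine and spirits → 12.75% → €1.68045
Craft lager (4-pack) €14.86: beer, wine and spirits → 12.75% → €1.89465
Picture frame (8x10) €25.28: all other tangible goods → 5.5% → €1.3904
Unrounded tax sum = €46.4215 → €46.42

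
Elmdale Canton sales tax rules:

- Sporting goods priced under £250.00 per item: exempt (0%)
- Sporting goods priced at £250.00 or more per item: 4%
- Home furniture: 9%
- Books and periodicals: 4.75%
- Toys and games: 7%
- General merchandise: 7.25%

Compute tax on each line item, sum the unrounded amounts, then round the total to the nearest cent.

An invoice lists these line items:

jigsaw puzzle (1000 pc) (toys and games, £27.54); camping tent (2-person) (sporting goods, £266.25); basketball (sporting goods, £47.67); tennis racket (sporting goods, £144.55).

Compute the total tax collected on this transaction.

Jigsaw puzzle (1000 pc) £27.54: toys and games → 7% → £1.9278
Camping tent (2-person) £266.25: sporting goods, £250.00 or more → 4% → £10.65
Basketball £47.67: sporting goods, under £250.00 → 0% → £0.00
Tennis racket £144.55: sporting goods, under £250.00 → 0% → £0.00
Unrounded tax sum = £12.5778 → £12.58

£12.58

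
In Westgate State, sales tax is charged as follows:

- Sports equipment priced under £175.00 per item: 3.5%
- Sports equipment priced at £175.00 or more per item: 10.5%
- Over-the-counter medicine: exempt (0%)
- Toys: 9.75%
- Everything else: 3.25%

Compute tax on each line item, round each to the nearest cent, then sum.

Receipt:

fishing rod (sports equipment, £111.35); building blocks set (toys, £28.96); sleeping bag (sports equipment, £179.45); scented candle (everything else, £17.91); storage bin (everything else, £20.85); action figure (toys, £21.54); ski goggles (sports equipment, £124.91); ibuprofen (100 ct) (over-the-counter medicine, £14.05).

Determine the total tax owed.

Fishing rod £111.35: sports equipment, under £175.00 → 3.5% → £3.90
Building blocks set £28.96: toys → 9.75% → £2.82
Sleeping bag £179.45: sports equipment, £175.00 or more → 10.5% → £18.84
Scented candle £17.91: everything else → 3.25% → £0.58
Storage bin £20.85: everything else → 3.25% → £0.68
Action figure £21.54: toys → 9.75% → £2.10
Ski goggles £124.91: sports equipment, under £175.00 → 3.5% → £4.37
Ibuprofen (100 ct) £14.05: over-the-counter medicine → 0% → £0.00
Total tax = £3.90 + £2.82 + £18.84 + £0.58 + £0.68 + £2.10 + £4.37 = £33.29

£33.29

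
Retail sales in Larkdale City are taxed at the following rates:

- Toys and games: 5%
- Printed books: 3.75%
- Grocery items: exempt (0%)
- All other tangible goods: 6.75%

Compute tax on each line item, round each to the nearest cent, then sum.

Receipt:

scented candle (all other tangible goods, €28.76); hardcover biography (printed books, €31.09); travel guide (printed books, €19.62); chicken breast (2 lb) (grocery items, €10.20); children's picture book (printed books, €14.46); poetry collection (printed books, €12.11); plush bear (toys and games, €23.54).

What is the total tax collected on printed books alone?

Hardcover biography €31.09: printed books → 3.75% → €1.17
Travel guide €19.62: printed books → 3.75% → €0.74
Children's picture book €14.46: printed books → 3.75% → €0.54
Poetry collection €12.11: printed books → 3.75% → €0.45
Tax on printed books = €1.17 + €0.74 + €0.54 + €0.45 = €2.90

€2.90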